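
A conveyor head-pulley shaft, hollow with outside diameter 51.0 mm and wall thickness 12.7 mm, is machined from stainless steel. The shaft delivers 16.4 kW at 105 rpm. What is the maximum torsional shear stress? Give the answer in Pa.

ω = 2π·105/60 = 11.00 rad/s, so T = P/ω = 16.4×10³ / 11.00 = 1492 N·m.
J = π(d_o⁴ − d_i⁴)/32 = π(0.0510⁴ − 0.0256⁴)/32 = 6.220×10^-7 m⁴.
τ_max = T·r/J = 1492 × 0.0255 / 6.220×10^-7 = 6.115×10^7 Pa.

6.11e7 Pa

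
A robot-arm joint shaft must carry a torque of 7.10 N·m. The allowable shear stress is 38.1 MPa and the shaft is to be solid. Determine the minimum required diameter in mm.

9.83 mm

For a solid shaft τ_max = 16T/(πd³), so d = (16T/(π τ_allow))^(1/3) = (16·7.100/(π·3.81×10^7))^(1/3) = 0.009827 m.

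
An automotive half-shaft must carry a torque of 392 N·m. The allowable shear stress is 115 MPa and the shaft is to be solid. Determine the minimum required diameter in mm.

25.9 mm

For a solid shaft τ_max = 16T/(πd³), so d = (16T/(π τ_allow))^(1/3) = (16·392.0/(π·1.15×10^8))^(1/3) = 0.02589 m.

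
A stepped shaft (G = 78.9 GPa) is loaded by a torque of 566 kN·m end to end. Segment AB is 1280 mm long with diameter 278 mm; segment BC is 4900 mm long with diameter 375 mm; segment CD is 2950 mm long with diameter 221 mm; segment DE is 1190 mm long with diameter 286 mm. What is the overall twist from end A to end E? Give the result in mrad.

137 mrad

J_AB = π(0.278)⁴/32 = 5.86×10^-4 m⁴; J_BC = π(0.375)⁴/32 = 1.94×10^-3 m⁴; J_CD = π(0.221)⁴/32 = 2.34×10^-4 m⁴; J_DE = π(0.286)⁴/32 = 6.57×10^-4 m⁴.
θ = (T/G)·Σ L_i/J_i = (566000/78.9×10⁹)·(1.28/5.86×10^-4 + 4.90/1.94×10^-3 + 2.95/2.34×10^-4 + 1.19/6.57×10^-4) = 0.1371 rad.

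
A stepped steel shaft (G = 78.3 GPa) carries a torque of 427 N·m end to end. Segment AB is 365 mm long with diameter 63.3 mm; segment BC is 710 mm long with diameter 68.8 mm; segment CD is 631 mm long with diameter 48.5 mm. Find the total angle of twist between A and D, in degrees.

J_AB = π(0.0633)⁴/32 = 1.58×10^-6 m⁴; J_BC = π(0.0688)⁴/32 = 2.20×10^-6 m⁴; J_CD = π(0.0485)⁴/32 = 5.43×10^-7 m⁴.
θ = (T/G)·Σ L_i/J_i = (427.0/78.3×10⁹)·(0.365/1.58×10^-6 + 0.710/2.20×10^-6 + 0.631/5.43×10^-7) = 9.358×10^-3 rad.

0.536°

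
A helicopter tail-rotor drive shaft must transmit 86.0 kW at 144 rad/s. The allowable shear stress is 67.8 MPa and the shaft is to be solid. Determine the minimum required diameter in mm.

ω = 144 rad/s, so T = P/ω = 86.0×10³ / 144.0 = 597.2 N·m.
For a solid shaft τ_max = 16T/(πd³), so d = (16T/(π τ_allow))^(1/3) = (16·597.2/(π·6.78×10^7))^(1/3) = 0.03553 m.

35.5 mm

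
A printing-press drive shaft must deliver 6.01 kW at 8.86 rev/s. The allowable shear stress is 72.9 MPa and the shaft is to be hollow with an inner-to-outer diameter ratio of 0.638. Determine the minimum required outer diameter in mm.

20.8 mm

ω = 2π·8.86 = 55.67 rad/s, so T = P/ω = 6.01×10³ / 55.67 = 108.0 N·m.
For a hollow shaft with d_i/d_o = 0.638: τ_max = 16T/(π d_o³ (1−k⁴)), so d_o = [16T/(π τ_allow (1−k⁴))]^(1/3) = [16·108.0/(π·7.29×10^7·0.8343)]^(1/3) = 0.02083 m.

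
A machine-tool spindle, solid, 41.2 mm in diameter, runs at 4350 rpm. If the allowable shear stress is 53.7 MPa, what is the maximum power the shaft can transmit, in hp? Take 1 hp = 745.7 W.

450 hp

J = πd⁴/32 = π(0.0412)⁴/32 = 2.829×10^-7 m⁴.
T_max = τ_allow·J/r = 5.37×10^7 × 2.829×10^-7 / 0.0206 = 737.4 N·m.
ω = 2π·4350/60 = 455.5 rad/s, so P_max = T_max·ω = 3.359×10^5 W.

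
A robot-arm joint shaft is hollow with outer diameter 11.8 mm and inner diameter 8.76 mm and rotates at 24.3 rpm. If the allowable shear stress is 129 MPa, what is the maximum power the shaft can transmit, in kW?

0.0737 kW

J = π(d_o⁴ − d_i⁴)/32 = π(0.0118⁴ − 0.00876⁴)/32 = 1.325×10^-9 m⁴.
T_max = τ_allow·J/r = 1.29×10^8 × 1.325×10^-9 / 0.00590 = 28.98 N·m.
ω = 2π·24.3/60 = 2.545 rad/s, so P_max = T_max·ω = 73.74 W.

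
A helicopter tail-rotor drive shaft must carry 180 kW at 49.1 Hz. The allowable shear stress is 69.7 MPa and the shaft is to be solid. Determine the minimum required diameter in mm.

34.9 mm

ω = 2π·49.1 = 308.5 rad/s, so T = P/ω = 180×10³ / 308.5 = 583.5 N·m.
For a solid shaft τ_max = 16T/(πd³), so d = (16T/(π τ_allow))^(1/3) = (16·583.5/(π·6.97×10^7))^(1/3) = 0.03493 m.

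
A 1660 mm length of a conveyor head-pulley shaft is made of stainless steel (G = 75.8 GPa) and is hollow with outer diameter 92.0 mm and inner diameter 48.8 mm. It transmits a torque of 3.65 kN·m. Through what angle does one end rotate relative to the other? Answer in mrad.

J = π(d_o⁴ − d_i⁴)/32 = π(0.0920⁴ − 0.0488⁴)/32 = 6.476×10^-6 m⁴.
θ = T·L/(G·J) = 3650 × 1.66 / (75.8×10⁹ × 6.476×10^-6) = 0.01234 rad.

12.3 mrad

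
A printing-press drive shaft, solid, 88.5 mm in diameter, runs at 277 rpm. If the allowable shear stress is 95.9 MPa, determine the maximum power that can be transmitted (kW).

379 kW

J = πd⁴/32 = π(0.0885)⁴/32 = 6.022×10^-6 m⁴.
T_max = τ_allow·J/r = 9.59×10^7 × 6.022×10^-6 / 0.0442 = 13050 N·m.
ω = 2π·277/60 = 29.01 rad/s, so P_max = T_max·ω = 3.786×10^5 W.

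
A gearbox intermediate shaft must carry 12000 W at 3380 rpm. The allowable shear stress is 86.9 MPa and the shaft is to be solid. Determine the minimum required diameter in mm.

ω = 2π·3380/60 = 354.0 rad/s, so T = P/ω = 12000 / 354.0 = 33.90 N·m.
For a solid shaft τ_max = 16T/(πd³), so d = (16T/(π τ_allow))^(1/3) = (16·33.90/(π·8.69×10^7))^(1/3) = 0.01257 m.

12.6 mm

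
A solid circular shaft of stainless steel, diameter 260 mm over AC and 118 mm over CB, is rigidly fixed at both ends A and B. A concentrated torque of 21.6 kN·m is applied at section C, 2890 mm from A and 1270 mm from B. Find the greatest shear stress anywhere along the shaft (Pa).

Compatibility: T_A·a/J_AC = T_B·b/J_CB with T_A + T_B = T₀.
J_AC = 4.49×10^-4 m⁴, J_CB = 1.90×10^-5 m⁴, so T_A = T₀·(J_AC/a)/((J_AC/a)+(J_CB/b)) = 19700 N·m, T_B = 1902 N·m.
τ in each portion: τ_AC = 5.71×10^6 Pa, τ_CB = 5.89×10^6 Pa; maximum is in CB.
τ_max = T_CB·r/J = 1902·0.0590/1.90×10^-5 = 5.895×10^6 Pa.

5.89e6 Pa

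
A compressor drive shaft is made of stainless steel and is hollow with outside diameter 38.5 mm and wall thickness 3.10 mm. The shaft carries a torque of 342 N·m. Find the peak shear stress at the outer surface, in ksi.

J = π(d_o⁴ − d_i⁴)/32 = π(0.0385⁴ − 0.0323⁴)/32 = 1.088×10^-7 m⁴.
τ_max = T·r/J = 342.0 × 0.0192 / 1.088×10^-7 = 6.049×10^7 Pa.

8.77 ksi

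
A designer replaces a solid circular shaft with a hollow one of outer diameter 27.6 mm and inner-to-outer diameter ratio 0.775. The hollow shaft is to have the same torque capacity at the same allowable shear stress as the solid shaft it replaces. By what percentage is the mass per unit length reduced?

46.2 %

Equal τ_max and T ⇒ the solid shaft needs d_s³ = d_o³(1−k⁴), so d_s = 27.6·(1−0.775⁴)^(1/3) = 23.78 mm.
Area ratio A_h/A_s = d_o²(1−k²)/d_s² = (1−k²)/(1−k⁴)^(2/3) = 0.5382.
Mass saving = 1 − 0.5382 = 46.2 %.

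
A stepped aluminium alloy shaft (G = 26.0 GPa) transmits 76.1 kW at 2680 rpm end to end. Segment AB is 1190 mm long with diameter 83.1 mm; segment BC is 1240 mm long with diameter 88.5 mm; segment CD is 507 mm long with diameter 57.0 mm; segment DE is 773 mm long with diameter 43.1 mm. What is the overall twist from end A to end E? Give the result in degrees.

ω = 2π·2680/60 = 280.6 rad/s, so T = P/ω = 76.1×10³ / 280.6 = 271.2 N·m.
J_AB = π(0.0831)⁴/32 = 4.68×10^-6 m⁴; J_BC = π(0.0885)⁴/32 = 6.02×10^-6 m⁴; J_CD = π(0.0570)⁴/32 = 1.04×10^-6 m⁴; J_DE = π(0.0431)⁴/32 = 3.39×10^-7 m⁴.
θ = (T/G)·Σ L_i/J_i = (271.2/26.0×10⁹)·(1.19/4.68×10^-6 + 1.24/6.02×10^-6 + 0.507/1.04×10^-6 + 0.773/3.39×10^-7) = 0.03370 rad.

1.93°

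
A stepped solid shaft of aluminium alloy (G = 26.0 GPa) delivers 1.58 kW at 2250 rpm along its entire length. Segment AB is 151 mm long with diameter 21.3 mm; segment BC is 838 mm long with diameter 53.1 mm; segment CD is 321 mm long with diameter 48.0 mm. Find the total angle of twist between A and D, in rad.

0.00236 rad

ω = 2π·2250/60 = 235.6 rad/s, so T = P/ω = 1.58×10³ / 235.6 = 6.706 N·m.
J_AB = π(0.0213)⁴/32 = 2.02×10^-8 m⁴; J_BC = π(0.0531)⁴/32 = 7.81×10^-7 m⁴; J_CD = π(0.0480)⁴/32 = 5.21×10^-7 m⁴.
θ = (T/G)·Σ L_i/J_i = (6.706/26.0×10⁹)·(0.151/2.02×10^-8 + 0.838/7.81×10^-7 + 0.321/5.21×10^-7) = 2.363×10^-3 rad.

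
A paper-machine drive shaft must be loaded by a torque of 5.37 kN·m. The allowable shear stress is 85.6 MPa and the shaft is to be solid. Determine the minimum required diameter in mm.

68.4 mm

For a solid shaft τ_max = 16T/(πd³), so d = (16T/(π τ_allow))^(1/3) = (16·5370/(π·8.56×10^7))^(1/3) = 0.06836 m.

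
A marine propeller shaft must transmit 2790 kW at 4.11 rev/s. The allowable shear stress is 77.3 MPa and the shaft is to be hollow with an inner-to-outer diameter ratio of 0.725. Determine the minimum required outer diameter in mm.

214 mm

ω = 2π·4.11 = 25.82 rad/s, so T = P/ω = 2790×10³ / 25.82 = 108000 N·m.
For a hollow shaft with d_i/d_o = 0.725: τ_max = 16T/(π d_o³ (1−k⁴)), so d_o = [16T/(π τ_allow (1−k⁴))]^(1/3) = [16·108000/(π·7.73×10^7·0.7237)]^(1/3) = 0.2143 m.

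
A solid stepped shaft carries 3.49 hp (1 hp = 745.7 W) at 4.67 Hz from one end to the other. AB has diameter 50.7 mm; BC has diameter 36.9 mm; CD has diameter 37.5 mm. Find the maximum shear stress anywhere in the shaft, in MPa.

8.99 MPa

ω = 2π·4.67 = 29.34 rad/s, so T = P/ω = 3.49×745.7 / 29.34 = 88.69 N·m.
Under the same torque, τ_max = 16T/(πd³) is largest where d is smallest — segment BC (d = 36.9 mm).
τ_max = 16·88.69/(π·(0.0369)³) = 8.990×10^6 Pa.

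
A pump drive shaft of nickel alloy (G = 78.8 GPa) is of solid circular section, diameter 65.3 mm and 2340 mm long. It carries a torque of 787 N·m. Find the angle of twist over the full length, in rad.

0.0131 rad

J = πd⁴/32 = π(0.0653)⁴/32 = 1.785×10^-6 m⁴.
θ = T·L/(G·J) = 787.0 × 2.34 / (78.8×10⁹ × 1.785×10^-6) = 0.01309 rad.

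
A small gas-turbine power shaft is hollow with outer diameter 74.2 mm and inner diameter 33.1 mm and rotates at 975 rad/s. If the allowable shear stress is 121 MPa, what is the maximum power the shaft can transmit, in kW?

9090 kW

J = π(d_o⁴ − d_i⁴)/32 = π(0.0742⁴ − 0.0331⁴)/32 = 2.858×10^-6 m⁴.
T_max = τ_allow·J/r = 1.21×10^8 × 2.858×10^-6 / 0.0371 = 9321 N·m.
ω = 975 rad/s, so P_max = T_max·ω = 9.088×10^6 W.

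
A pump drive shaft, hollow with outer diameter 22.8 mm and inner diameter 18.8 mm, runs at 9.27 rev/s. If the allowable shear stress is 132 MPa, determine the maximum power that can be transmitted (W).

J = π(d_o⁴ − d_i⁴)/32 = π(0.0228⁴ − 0.0188⁴)/32 = 1.427×10^-8 m⁴.
T_max = τ_allow·J/r = 1.32×10^8 × 1.427×10^-8 / 0.0114 = 165.2 N·m.
ω = 2π·9.27 = 58.25 rad/s, so P_max = T_max·ω = 9621 W.

9620 W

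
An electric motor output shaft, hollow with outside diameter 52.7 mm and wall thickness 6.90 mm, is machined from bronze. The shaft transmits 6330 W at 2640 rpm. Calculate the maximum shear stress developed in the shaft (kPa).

1130 kPa

ω = 2π·2640/60 = 276.5 rad/s, so T = P/ω = 6330 / 276.5 = 22.90 N·m.
J = π(d_o⁴ − d_i⁴)/32 = π(0.0527⁴ − 0.0389⁴)/32 = 5.325×10^-7 m⁴.
τ_max = T·r/J = 22.90 × 0.0264 / 5.325×10^-7 = 1.133×10^6 Pa.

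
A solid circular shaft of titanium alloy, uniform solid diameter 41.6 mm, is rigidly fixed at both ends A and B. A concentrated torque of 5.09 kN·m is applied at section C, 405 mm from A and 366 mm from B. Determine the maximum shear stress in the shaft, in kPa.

With uniform GJ and both ends fixed, compatibility θ_AC = θ_CB gives T_A·a = T_B·b, together with T_A + T_B = T₀.
T_A = T₀·b/(a+b) = 5090·366/771.0 = 2416 N·m; T_B = 2674 N·m.
τ in each portion: τ_AC = 1.71×10^8 Pa, τ_CB = 1.89×10^8 Pa; maximum is in CB.
τ_max = T_CB·r/J = 2674·0.0208/2.94×10^-7 = 1.892×10^8 Pa.

189000 kPa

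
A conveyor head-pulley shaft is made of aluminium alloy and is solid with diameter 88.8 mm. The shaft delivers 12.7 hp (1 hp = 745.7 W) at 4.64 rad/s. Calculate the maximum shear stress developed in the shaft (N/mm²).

ω = 4.64 rad/s, so T = P/ω = 12.7×745.7 / 4.640 = 2041 N·m.
J = πd⁴/32 = π(0.0888)⁴/32 = 6.105×10^-6 m⁴.
τ_max = T·r/J = 2041 × 0.0444 / 6.105×10^-6 = 1.485×10^7 Pa.

14.8 N/mm²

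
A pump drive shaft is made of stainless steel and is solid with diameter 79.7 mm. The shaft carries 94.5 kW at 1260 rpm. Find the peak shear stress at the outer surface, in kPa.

ω = 2π·1260/60 = 131.9 rad/s, so T = P/ω = 94.5×10³ / 131.9 = 716.2 N·m.
J = πd⁴/32 = π(0.0797)⁴/32 = 3.961×10^-6 m⁴.
τ_max = T·r/J = 716.2 × 0.0399 / 3.961×10^-6 = 7.205×10^6 Pa.

7200 kPa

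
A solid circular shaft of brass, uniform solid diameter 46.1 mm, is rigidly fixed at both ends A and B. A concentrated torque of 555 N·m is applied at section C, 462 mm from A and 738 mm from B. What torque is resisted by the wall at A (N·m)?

341 N·m

With uniform GJ and both ends fixed, compatibility θ_AC = θ_CB gives T_A·a = T_B·b, together with T_A + T_B = T₀.
T_A = T₀·b/(a+b) = 555.0·738/1200 = 341.3 N·m; T_B = 213.7 N·m.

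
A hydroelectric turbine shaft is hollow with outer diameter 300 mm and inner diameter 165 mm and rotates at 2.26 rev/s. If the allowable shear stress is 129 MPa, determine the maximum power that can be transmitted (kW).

8820 kW

J = π(d_o⁴ − d_i⁴)/32 = π(0.300⁴ − 0.165⁴)/32 = 7.224×10^-4 m⁴.
T_max = τ_allow·J/r = 1.29×10^8 × 7.224×10^-4 / 0.150 = 621300 N·m.
ω = 2π·2.26 = 14.20 rad/s, so P_max = T_max·ω = 8.823×10^6 W.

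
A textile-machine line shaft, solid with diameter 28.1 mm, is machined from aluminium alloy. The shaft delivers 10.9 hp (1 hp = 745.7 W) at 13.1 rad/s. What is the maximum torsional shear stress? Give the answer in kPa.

142000 kPa

ω = 13.1 rad/s, so T = P/ω = 10.9×745.7 / 13.10 = 620.5 N·m.
J = πd⁴/32 = π(0.0281)⁴/32 = 6.121×10^-8 m⁴.
τ_max = T·r/J = 620.5 × 0.0140 / 6.121×10^-8 = 1.424×10^8 Pa.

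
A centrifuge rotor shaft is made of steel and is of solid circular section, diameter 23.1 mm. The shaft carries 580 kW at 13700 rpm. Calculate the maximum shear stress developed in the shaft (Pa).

1.67e8 Pa

ω = 2π·13700/60 = 1435 rad/s, so T = P/ω = 580×10³ / 1435 = 404.3 N·m.
J = πd⁴/32 = π(0.0231)⁴/32 = 2.795×10^-8 m⁴.
τ_max = T·r/J = 404.3 × 0.0116 / 2.795×10^-8 = 1.670×10^8 Pa.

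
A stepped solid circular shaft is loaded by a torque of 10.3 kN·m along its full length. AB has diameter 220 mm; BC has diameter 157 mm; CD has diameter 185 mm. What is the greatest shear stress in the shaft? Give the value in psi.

Under the same torque, τ_max = 16T/(πd³) is largest where d is smallest — segment BC (d = 157 mm).
τ_max = 16·10300/(π·(0.157)³) = 1.356×10^7 Pa.

1970 psi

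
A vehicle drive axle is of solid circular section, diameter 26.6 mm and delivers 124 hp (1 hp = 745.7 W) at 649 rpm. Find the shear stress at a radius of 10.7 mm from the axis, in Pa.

ω = 2π·649/60 = 67.96 rad/s, so T = P/ω = 124×745.7 / 67.96 = 1361 N·m.
J = πd⁴/32 = π(0.0266)⁴/32 = 4.915×10^-8 m⁴.
Shear stress varies linearly with radius: τ = T·r/J = 1361 × 0.0107 / 4.915×10^-8 = 2.962×10^8 Pa.

2.96e8 Pa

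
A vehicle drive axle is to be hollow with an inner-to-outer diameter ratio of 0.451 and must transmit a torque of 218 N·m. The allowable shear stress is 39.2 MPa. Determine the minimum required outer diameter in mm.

For a hollow shaft with d_i/d_o = 0.451: τ_max = 16T/(π d_o³ (1−k⁴)), so d_o = [16T/(π τ_allow (1−k⁴))]^(1/3) = [16·218.0/(π·3.92×10^7·0.9586)]^(1/3) = 0.03091 m.

30.9 mm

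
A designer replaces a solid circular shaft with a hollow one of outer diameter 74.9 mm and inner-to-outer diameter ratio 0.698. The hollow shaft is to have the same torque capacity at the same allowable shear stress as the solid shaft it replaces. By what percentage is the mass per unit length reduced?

Equal τ_max and T ⇒ the solid shaft needs d_s³ = d_o³(1−k⁴), so d_s = 74.9·(1−0.698⁴)^(1/3) = 68.43 mm.
Area ratio A_h/A_s = d_o²(1−k²)/d_s² = (1−k²)/(1−k⁴)^(2/3) = 0.6143.
Mass saving = 1 − 0.6143 = 38.6 %.

38.6 %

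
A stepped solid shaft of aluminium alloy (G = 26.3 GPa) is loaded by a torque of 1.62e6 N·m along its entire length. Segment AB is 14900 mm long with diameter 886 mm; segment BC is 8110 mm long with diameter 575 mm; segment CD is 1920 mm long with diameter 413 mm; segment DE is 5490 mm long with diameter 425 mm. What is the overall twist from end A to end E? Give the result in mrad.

209 mrad

J_AB = π(0.886)⁴/32 = 0.0605 m⁴; J_BC = π(0.575)⁴/32 = 0.0107 m⁴; J_CD = π(0.413)⁴/32 = 2.86×10^-3 m⁴; J_DE = π(0.425)⁴/32 = 3.20×10^-3 m⁴.
θ = (T/G)·Σ L_i/J_i = (1.620e6/26.3×10⁹)·(14.9/0.0605 + 8.11/0.0107 + 1.92/2.86×10^-3 + 5.49/3.20×10^-3) = 0.2087 rad.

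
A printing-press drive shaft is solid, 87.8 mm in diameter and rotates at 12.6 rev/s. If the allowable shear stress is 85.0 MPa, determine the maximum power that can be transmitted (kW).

J = πd⁴/32 = π(0.0878)⁴/32 = 5.834×10^-6 m⁴.
T_max = τ_allow·J/r = 8.50×10^7 × 5.834×10^-6 / 0.0439 = 11300 N·m.
ω = 2π·12.6 = 79.17 rad/s, so P_max = T_max·ω = 8.943×10^5 W.

894 kW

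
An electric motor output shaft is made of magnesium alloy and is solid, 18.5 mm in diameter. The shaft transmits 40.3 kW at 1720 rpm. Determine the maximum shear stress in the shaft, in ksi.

ω = 2π·1720/60 = 180.1 rad/s, so T = P/ω = 40.3×10³ / 180.1 = 223.7 N·m.
J = πd⁴/32 = π(0.0185)⁴/32 = 1.150×10^-8 m⁴.
τ_max = T·r/J = 223.7 × 0.00925 / 1.150×10^-8 = 1.800×10^8 Pa.

26.1 ksi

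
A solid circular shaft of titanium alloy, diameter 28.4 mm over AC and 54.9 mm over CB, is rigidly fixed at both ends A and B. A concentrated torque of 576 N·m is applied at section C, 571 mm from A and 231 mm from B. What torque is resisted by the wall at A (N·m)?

16.2 N·m

Compatibility: T_A·a/J_AC = T_B·b/J_CB with T_A + T_B = T₀.
J_AC = 6.39×10^-8 m⁴, J_CB = 8.92×10^-7 m⁴, so T_A = T₀·(J_AC/a)/((J_AC/a)+(J_CB/b)) = 16.22 N·m, T_B = 559.8 N·m.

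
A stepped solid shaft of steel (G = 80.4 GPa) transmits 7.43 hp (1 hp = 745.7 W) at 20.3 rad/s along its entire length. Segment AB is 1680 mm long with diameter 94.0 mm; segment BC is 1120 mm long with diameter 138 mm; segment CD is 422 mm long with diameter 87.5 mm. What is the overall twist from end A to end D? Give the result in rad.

0.00110 rad

ω = 20.3 rad/s, so T = P/ω = 7.43×745.7 / 20.30 = 272.9 N·m.
J_AB = π(0.0940)⁴/32 = 7.66×10^-6 m⁴; J_BC = π(0.138)⁴/32 = 3.56×10^-5 m⁴; J_CD = π(0.0875)⁴/32 = 5.75×10^-6 m⁴.
θ = (T/G)·Σ L_i/J_i = (272.9/80.4×10⁹)·(1.68/7.66×10^-6 + 1.12/3.56×10^-5 + 0.422/5.75×10^-6) = 1.100×10^-3 rad.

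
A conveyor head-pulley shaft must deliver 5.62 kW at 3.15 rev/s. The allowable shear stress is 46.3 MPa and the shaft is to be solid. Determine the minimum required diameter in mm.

31.5 mm

ω = 2π·3.15 = 19.79 rad/s, so T = P/ω = 5.62×10³ / 19.79 = 284.0 N·m.
For a solid shaft τ_max = 16T/(πd³), so d = (16T/(π τ_allow))^(1/3) = (16·284.0/(π·4.63×10^7))^(1/3) = 0.03149 m.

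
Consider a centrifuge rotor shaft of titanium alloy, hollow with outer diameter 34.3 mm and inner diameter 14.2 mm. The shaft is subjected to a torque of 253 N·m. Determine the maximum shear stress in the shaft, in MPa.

J = π(d_o⁴ − d_i⁴)/32 = π(0.0343⁴ − 0.0142⁴)/32 = 1.319×10^-7 m⁴.
τ_max = T·r/J = 253.0 × 0.0171 / 1.319×10^-7 = 3.290×10^7 Pa.

32.9 MPa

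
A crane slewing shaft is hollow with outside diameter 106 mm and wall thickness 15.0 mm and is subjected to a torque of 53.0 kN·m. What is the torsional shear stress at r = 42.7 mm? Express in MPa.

J = π(d_o⁴ − d_i⁴)/32 = π(0.106⁴ − 0.0760⁴)/32 = 9.119×10^-6 m⁴.
Shear stress varies linearly with radius: τ = T·r/J = 53000 × 0.0427 / 9.119×10^-6 = 2.482×10^8 Pa.

248 MPa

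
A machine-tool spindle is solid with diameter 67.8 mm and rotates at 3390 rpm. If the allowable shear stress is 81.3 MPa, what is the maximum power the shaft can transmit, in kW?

J = πd⁴/32 = π(0.0678)⁴/32 = 2.075×10^-6 m⁴.
T_max = τ_allow·J/r = 8.13×10^7 × 2.075×10^-6 / 0.0339 = 4975 N·m.
ω = 2π·3390/60 = 355.0 rad/s, so P_max = T_max·ω = 1.766×10^6 W.

1770 kW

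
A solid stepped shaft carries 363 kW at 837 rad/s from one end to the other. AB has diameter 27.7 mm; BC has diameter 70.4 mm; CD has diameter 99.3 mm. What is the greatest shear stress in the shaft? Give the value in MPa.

104 MPa

ω = 837 rad/s, so T = P/ω = 363×10³ / 837.0 = 433.7 N·m.
Under the same torque, τ_max = 16T/(πd³) is largest where d is smallest — segment AB (d = 27.7 mm).
τ_max = 16·433.7/(π·(0.0277)³) = 1.039×10^8 Pa.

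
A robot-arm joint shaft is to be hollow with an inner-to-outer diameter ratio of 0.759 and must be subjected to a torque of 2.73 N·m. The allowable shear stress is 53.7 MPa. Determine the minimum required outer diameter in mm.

7.29 mm

For a hollow shaft with d_i/d_o = 0.759: τ_max = 16T/(π d_o³ (1−k⁴)), so d_o = [16T/(π τ_allow (1−k⁴))]^(1/3) = [16·2.730/(π·5.37×10^7·0.6681)]^(1/3) = 0.007291 m.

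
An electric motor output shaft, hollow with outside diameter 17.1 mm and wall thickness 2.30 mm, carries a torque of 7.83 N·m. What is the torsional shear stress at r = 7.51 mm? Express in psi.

J = π(d_o⁴ − d_i⁴)/32 = π(0.0171⁴ − 0.0125⁴)/32 = 5.997×10^-9 m⁴.
Shear stress varies linearly with radius: τ = T·r/J = 7.830 × 0.00751 / 5.997×10^-9 = 9.805×10^6 Pa.

1420 psi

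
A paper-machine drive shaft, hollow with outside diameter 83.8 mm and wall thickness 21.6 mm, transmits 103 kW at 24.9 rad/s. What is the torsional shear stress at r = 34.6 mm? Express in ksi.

4.54 ksi

ω = 24.9 rad/s, so T = P/ω = 103×10³ / 24.90 = 4137 N·m.
J = π(d_o⁴ − d_i⁴)/32 = π(0.0838⁴ − 0.0406⁴)/32 = 4.575×10^-6 m⁴.
Shear stress varies linearly with radius: τ = T·r/J = 4137 × 0.0346 / 4.575×10^-6 = 3.129×10^7 Pa.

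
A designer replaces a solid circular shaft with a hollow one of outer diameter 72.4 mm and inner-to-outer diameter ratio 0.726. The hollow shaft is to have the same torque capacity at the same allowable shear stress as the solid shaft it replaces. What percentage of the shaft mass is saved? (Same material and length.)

Equal τ_max and T ⇒ the solid shaft needs d_s³ = d_o³(1−k⁴), so d_s = 72.4·(1−0.726⁴)^(1/3) = 64.96 mm.
Area ratio A_h/A_s = d_o²(1−k²)/d_s² = (1−k²)/(1−k⁴)^(2/3) = 0.5875.
Mass saving = 1 − 0.5875 = 41.2 %.

41.2 %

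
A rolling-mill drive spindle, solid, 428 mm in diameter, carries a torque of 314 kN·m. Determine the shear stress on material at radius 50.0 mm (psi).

691 psi

J = πd⁴/32 = π(0.428)⁴/32 = 3.294×10^-3 m⁴.
Shear stress varies linearly with radius: τ = T·r/J = 314000 × 0.0500 / 3.294×10^-3 = 4.766×10^6 Pa.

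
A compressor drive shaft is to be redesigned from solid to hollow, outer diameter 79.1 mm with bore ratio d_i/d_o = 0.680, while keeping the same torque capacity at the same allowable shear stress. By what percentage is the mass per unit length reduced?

Equal τ_max and T ⇒ the solid shaft needs d_s³ = d_o³(1−k⁴), so d_s = 79.1·(1−0.680⁴)^(1/3) = 73.00 mm.
Area ratio A_h/A_s = d_o²(1−k²)/d_s² = (1−k²)/(1−k⁴)^(2/3) = 0.6311.
Mass saving = 1 − 0.6311 = 36.9 %.

36.9 %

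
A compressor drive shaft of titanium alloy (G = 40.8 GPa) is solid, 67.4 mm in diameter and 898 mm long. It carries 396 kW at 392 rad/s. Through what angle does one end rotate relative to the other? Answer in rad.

ω = 392 rad/s, so T = P/ω = 396×10³ / 392.0 = 1010 N·m.
J = πd⁴/32 = π(0.0674)⁴/32 = 2.026×10^-6 m⁴.
θ = T·L/(G·J) = 1010 × 0.898 / (40.8×10⁹ × 2.026×10^-6) = 0.01097 rad.

0.0110 rad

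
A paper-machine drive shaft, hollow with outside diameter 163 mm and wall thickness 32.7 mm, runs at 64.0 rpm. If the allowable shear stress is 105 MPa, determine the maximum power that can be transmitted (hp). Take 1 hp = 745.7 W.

699 hp

J = π(d_o⁴ − d_i⁴)/32 = π(0.163⁴ − 0.0976⁴)/32 = 6.039×10^-5 m⁴.
T_max = τ_allow·J/r = 1.05×10^8 × 6.039×10^-5 / 0.0815 = 77810 N·m.
ω = 2π·64.0/60 = 6.702 rad/s, so P_max = T_max·ω = 5.215×10^5 W.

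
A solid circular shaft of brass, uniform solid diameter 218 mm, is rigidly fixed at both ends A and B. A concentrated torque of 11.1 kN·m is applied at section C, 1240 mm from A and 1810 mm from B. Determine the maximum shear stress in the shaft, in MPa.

3.24 MPa

With uniform GJ and both ends fixed, compatibility θ_AC = θ_CB gives T_A·a = T_B·b, together with T_A + T_B = T₀.
T_A = T₀·b/(a+b) = 11100·1810/3050 = 6587 N·m; T_B = 4513 N·m.
τ in each portion: τ_AC = 3.24×10^6 Pa, τ_CB = 2.22×10^6 Pa; maximum is in AC.
τ_max = T_AC·r/J = 6587·0.109/2.22×10^-4 = 3.238×10^6 Pa.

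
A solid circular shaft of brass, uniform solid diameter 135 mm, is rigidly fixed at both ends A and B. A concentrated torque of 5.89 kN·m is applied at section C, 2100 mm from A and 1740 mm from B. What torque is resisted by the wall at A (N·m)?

With uniform GJ and both ends fixed, compatibility θ_AC = θ_CB gives T_A·a = T_B·b, together with T_A + T_B = T₀.
T_A = T₀·b/(a+b) = 5890·1740/3840 = 2669 N·m; T_B = 3221 N·m.

2670 N·m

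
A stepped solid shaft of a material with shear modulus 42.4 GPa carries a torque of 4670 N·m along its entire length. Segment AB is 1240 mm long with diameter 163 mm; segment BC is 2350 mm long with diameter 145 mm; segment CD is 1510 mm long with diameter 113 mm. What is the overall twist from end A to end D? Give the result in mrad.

J_AB = π(0.163)⁴/32 = 6.93×10^-5 m⁴; J_BC = π(0.145)⁴/32 = 4.34×10^-5 m⁴; J_CD = π(0.113)⁴/32 = 1.60×10^-5 m⁴.
θ = (T/G)·Σ L_i/J_i = (4670/42.4×10⁹)·(1.24/6.93×10^-5 + 2.35/4.34×10^-5 + 1.51/1.60×10^-5) = 0.01832 rad.

18.3 mrad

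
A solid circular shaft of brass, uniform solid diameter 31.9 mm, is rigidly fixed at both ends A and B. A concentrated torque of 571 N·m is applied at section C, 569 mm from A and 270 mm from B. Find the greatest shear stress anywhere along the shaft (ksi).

With uniform GJ and both ends fixed, compatibility θ_AC = θ_CB gives T_A·a = T_B·b, together with T_A + T_B = T₀.
T_A = T₀·b/(a+b) = 571.0·270/839.0 = 183.8 N·m; T_B = 387.2 N·m.
τ in each portion: τ_AC = 2.88×10^7 Pa, τ_CB = 6.08×10^7 Pa; maximum is in CB.
τ_max = T_CB·r/J = 387.2·0.0159/1.02×10^-7 = 6.076×10^7 Pa.

8.81 ksi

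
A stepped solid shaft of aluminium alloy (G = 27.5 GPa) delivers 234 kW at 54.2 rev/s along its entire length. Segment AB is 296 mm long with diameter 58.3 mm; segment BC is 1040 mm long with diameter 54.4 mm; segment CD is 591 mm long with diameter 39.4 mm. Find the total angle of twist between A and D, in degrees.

5.68°

ω = 2π·54.2 = 340.5 rad/s, so T = P/ω = 234×10³ / 340.5 = 687.1 N·m.
J_AB = π(0.0583)⁴/32 = 1.13×10^-6 m⁴; J_BC = π(0.0544)⁴/32 = 8.60×10^-7 m⁴; J_CD = π(0.0394)⁴/32 = 2.37×10^-7 m⁴.
θ = (T/G)·Σ L_i/J_i = (687.1/27.5×10⁹)·(0.296/1.13×10^-6 + 1.04/8.60×10^-7 + 0.591/2.37×10^-7) = 0.09916 rad.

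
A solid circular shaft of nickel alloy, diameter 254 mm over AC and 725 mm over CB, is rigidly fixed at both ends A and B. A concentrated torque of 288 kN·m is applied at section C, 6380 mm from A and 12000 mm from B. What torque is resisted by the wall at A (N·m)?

7940 N·m

Compatibility: T_A·a/J_AC = T_B·b/J_CB with T_A + T_B = T₀.
J_AC = 4.09×10^-4 m⁴, J_CB = 0.0271 m⁴, so T_A = T₀·(J_AC/a)/((J_AC/a)+(J_CB/b)) = 7936 N·m, T_B = 280100 N·m.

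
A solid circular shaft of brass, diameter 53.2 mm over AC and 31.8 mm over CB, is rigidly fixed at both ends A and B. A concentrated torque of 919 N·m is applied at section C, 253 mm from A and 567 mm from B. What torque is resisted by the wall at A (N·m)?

Compatibility: T_A·a/J_AC = T_B·b/J_CB with T_A + T_B = T₀.
J_AC = 7.86×10^-7 m⁴, J_CB = 1.00×10^-7 m⁴, so T_A = T₀·(J_AC/a)/((J_AC/a)+(J_CB/b)) = 869.5 N·m, T_B = 49.53 N·m.

869 N·m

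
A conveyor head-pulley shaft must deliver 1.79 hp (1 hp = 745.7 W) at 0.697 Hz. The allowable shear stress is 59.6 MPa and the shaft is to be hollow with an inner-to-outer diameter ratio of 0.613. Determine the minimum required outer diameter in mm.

31.2 mm

ω = 2π·0.697 = 4.379 rad/s, so T = P/ω = 1.79×745.7 / 4.379 = 304.8 N·m.
For a hollow shaft with d_i/d_o = 0.613: τ_max = 16T/(π d_o³ (1−k⁴)), so d_o = [16T/(π τ_allow (1−k⁴))]^(1/3) = [16·304.8/(π·5.96×10^7·0.8588)]^(1/3) = 0.03119 m.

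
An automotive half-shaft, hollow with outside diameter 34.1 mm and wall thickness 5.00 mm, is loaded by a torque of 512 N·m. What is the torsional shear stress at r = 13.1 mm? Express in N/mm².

67.3 N/mm²

J = π(d_o⁴ − d_i⁴)/32 = π(0.0341⁴ − 0.0241⁴)/32 = 9.963×10^-8 m⁴.
Shear stress varies linearly with radius: τ = T·r/J = 512.0 × 0.0131 / 9.963×10^-8 = 6.732×10^7 Pa.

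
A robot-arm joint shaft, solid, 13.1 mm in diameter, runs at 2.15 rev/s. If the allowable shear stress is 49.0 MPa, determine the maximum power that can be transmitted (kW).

0.292 kW

J = πd⁴/32 = π(0.0131)⁴/32 = 2.891×10^-9 m⁴.
T_max = τ_allow·J/r = 4.90×10^7 × 2.891×10^-9 / 0.00655 = 21.63 N·m.
ω = 2π·2.15 = 13.51 rad/s, so P_max = T_max·ω = 292.2 W.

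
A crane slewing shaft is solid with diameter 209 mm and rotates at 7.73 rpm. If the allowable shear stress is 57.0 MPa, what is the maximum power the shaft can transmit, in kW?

82.7 kW

J = πd⁴/32 = π(0.209)⁴/32 = 1.873×10^-4 m⁴.
T_max = τ_allow·J/r = 5.70×10^7 × 1.873×10^-4 / 0.104 = 102200 N·m.
ω = 2π·7.73/60 = 0.8095 rad/s, so P_max = T_max·ω = 8.271×10^4 W.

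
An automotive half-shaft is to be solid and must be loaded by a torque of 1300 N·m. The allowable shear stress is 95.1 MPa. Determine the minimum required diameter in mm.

41.1 mm

For a solid shaft τ_max = 16T/(πd³), so d = (16T/(π τ_allow))^(1/3) = (16·1300/(π·9.51×10^7))^(1/3) = 0.04114 m.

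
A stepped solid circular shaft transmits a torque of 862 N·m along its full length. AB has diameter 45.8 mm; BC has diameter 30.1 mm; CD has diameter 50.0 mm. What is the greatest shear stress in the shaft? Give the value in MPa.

Under the same torque, τ_max = 16T/(πd³) is largest where d is smallest — segment BC (d = 30.1 mm).
τ_max = 16·862.0/(π·(0.0301)³) = 1.610×10^8 Pa.

161 MPa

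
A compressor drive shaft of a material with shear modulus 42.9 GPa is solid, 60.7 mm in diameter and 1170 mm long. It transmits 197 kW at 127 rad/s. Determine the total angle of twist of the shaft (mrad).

31.7 mrad

ω = 127 rad/s, so T = P/ω = 197×10³ / 127.0 = 1551 N·m.
J = πd⁴/32 = π(0.0607)⁴/32 = 1.333×10^-6 m⁴.
θ = T·L/(G·J) = 1551 × 1.17 / (42.9×10⁹ × 1.333×10^-6) = 0.03174 rad.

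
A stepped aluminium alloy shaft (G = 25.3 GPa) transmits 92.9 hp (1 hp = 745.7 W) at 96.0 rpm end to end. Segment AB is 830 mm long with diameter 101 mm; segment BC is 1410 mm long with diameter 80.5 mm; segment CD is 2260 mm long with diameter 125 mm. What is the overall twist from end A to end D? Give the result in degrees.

ω = 2π·96.0/60 = 10.05 rad/s, so T = P/ω = 92.9×745.7 / 10.05 = 6891 N·m.
J_AB = π(0.101)⁴/32 = 1.02×10^-5 m⁴; J_BC = π(0.0805)⁴/32 = 4.12×10^-6 m⁴; J_CD = π(0.125)⁴/32 = 2.40×10^-5 m⁴.
θ = (T/G)·Σ L_i/J_i = (6891/25.3×10⁹)·(0.830/1.02×10^-5 + 1.41/4.12×10^-6 + 2.26/2.40×10^-5) = 0.1410 rad.

8.08°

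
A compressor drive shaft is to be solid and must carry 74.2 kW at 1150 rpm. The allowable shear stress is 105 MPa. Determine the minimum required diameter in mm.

31.0 mm

ω = 2π·1150/60 = 120.4 rad/s, so T = P/ω = 74.2×10³ / 120.4 = 616.1 N·m.
For a solid shaft τ_max = 16T/(πd³), so d = (16T/(π τ_allow))^(1/3) = (16·616.1/(π·1.05×10^8))^(1/3) = 0.03103 m.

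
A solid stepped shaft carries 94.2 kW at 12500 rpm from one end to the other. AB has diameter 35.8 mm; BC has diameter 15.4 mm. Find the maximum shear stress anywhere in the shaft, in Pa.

ω = 2π·12500/60 = 1309 rad/s, so T = P/ω = 94.2×10³ / 1309 = 71.96 N·m.
Under the same torque, τ_max = 16T/(πd³) is largest where d is smallest — segment BC (d = 15.4 mm).
τ_max = 16·71.96/(π·(0.0154)³) = 1.004×10^8 Pa.

1.00e8 Pa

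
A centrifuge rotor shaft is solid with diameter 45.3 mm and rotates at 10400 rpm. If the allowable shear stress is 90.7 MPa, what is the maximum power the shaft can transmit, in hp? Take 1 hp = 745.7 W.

2420 hp

J = πd⁴/32 = π(0.0453)⁴/32 = 4.134×10^-7 m⁴.
T_max = τ_allow·J/r = 9.07×10^7 × 4.134×10^-7 / 0.0226 = 1656 N·m.
ω = 2π·10400/60 = 1089 rad/s, so P_max = T_max·ω = 1.803×10^6 W.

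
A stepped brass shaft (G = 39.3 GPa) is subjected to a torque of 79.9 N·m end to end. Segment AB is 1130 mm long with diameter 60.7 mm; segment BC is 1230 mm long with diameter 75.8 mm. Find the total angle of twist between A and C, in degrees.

J_AB = π(0.0607)⁴/32 = 1.33×10^-6 m⁴; J_BC = π(0.0758)⁴/32 = 3.24×10^-6 m⁴.
θ = (T/G)·Σ L_i/J_i = (79.90/39.3×10⁹)·(1.13/1.33×10^-6 + 1.23/3.24×10^-6) = 2.495×10^-3 rad.

0.143°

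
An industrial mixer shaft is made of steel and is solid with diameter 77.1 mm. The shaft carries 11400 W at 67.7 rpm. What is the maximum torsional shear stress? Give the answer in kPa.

17900 kPa

ω = 2π·67.7/60 = 7.090 rad/s, so T = P/ω = 11400 / 7.090 = 1608 N·m.
J = πd⁴/32 = π(0.0771)⁴/32 = 3.469×10^-6 m⁴.
τ_max = T·r/J = 1608 × 0.0385 / 3.469×10^-6 = 1.787×10^7 Pa.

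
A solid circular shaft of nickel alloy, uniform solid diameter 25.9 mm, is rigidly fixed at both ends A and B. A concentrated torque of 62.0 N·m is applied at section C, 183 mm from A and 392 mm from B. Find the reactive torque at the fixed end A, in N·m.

42.3 N·m

With uniform GJ and both ends fixed, compatibility θ_AC = θ_CB gives T_A·a = T_B·b, together with T_A + T_B = T₀.
T_A = T₀·b/(a+b) = 62.00·392/575.0 = 42.27 N·m; T_B = 19.73 N·m.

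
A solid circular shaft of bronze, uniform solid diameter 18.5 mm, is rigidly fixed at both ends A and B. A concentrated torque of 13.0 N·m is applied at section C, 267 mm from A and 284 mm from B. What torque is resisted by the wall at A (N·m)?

6.70 N·m

With uniform GJ and both ends fixed, compatibility θ_AC = θ_CB gives T_A·a = T_B·b, together with T_A + T_B = T₀.
T_A = T₀·b/(a+b) = 13.00·284/551.0 = 6.701 N·m; T_B = 6.299 N·m.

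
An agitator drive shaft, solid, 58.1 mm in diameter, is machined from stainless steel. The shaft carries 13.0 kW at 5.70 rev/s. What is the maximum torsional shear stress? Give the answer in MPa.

9.43 MPa

ω = 2π·5.70 = 35.81 rad/s, so T = P/ω = 13.0×10³ / 35.81 = 363.0 N·m.
J = πd⁴/32 = π(0.0581)⁴/32 = 1.119×10^-6 m⁴.
τ_max = T·r/J = 363.0 × 0.0290 / 1.119×10^-6 = 9.426×10^6 Pa.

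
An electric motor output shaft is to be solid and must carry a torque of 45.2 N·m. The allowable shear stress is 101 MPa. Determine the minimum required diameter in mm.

For a solid shaft τ_max = 16T/(πd³), so d = (16T/(π τ_allow))^(1/3) = (16·45.20/(π·1.01×10^8))^(1/3) = 0.01316 m.

13.2 mm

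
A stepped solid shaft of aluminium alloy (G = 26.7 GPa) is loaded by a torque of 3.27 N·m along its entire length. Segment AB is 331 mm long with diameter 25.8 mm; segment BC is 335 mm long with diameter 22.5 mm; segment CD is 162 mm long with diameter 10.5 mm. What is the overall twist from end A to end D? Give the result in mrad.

J_AB = π(0.0258)⁴/32 = 4.35×10^-8 m⁴; J_BC = π(0.0225)⁴/32 = 2.52×10^-8 m⁴; J_CD = π(0.0105)⁴/32 = 1.19×10^-9 m⁴.
θ = (T/G)·Σ L_i/J_i = (3.270/26.7×10⁹)·(0.331/4.35×10^-8 + 0.335/2.52×10^-8 + 0.162/1.19×10^-9) = 0.01919 rad.

19.2 mrad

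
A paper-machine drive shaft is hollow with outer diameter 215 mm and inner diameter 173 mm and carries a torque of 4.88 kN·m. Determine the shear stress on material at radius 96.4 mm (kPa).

3860 kPa

J = π(d_o⁴ − d_i⁴)/32 = π(0.215⁴ − 0.173⁴)/32 = 1.218×10^-4 m⁴.
Shear stress varies linearly with radius: τ = T·r/J = 4880 × 0.0964 / 1.218×10^-4 = 3.861×10^6 Pa.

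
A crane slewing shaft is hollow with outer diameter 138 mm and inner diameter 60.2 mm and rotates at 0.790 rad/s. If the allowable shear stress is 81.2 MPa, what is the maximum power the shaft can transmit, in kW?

J = π(d_o⁴ − d_i⁴)/32 = π(0.138⁴ − 0.0602⁴)/32 = 3.432×10^-5 m⁴.
T_max = τ_allow·J/r = 8.12×10^7 × 3.432×10^-5 / 0.0690 = 40380 N·m.
ω = 0.790 rad/s, so P_max = T_max·ω = 3.190×10^4 W.

31.9 kW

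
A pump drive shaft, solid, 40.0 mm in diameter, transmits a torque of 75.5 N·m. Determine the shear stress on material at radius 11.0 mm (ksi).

0.479 ksi

J = πd⁴/32 = π(0.0400)⁴/32 = 2.513×10^-7 m⁴.
Shear stress varies linearly with radius: τ = T·r/J = 75.50 × 0.0110 / 2.513×10^-7 = 3.304×10^6 Pa.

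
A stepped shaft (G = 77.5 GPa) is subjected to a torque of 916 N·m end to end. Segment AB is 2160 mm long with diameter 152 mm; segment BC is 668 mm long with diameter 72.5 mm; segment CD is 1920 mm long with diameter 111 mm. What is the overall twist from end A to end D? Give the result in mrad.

J_AB = π(0.152)⁴/32 = 5.24×10^-5 m⁴; J_BC = π(0.0725)⁴/32 = 2.71×10^-6 m⁴; J_CD = π(0.111)⁴/32 = 1.49×10^-5 m⁴.
θ = (T/G)·Σ L_i/J_i = (916.0/77.5×10⁹)·(2.16/5.24×10^-5 + 0.668/2.71×10^-6 + 1.92/1.49×10^-5) = 4.921×10^-3 rad.

4.92 mrad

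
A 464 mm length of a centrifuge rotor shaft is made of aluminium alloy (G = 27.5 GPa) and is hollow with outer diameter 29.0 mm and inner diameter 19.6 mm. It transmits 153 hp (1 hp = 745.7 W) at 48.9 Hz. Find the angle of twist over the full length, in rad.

0.114 rad

ω = 2π·48.9 = 307.2 rad/s, so T = P/ω = 153×745.7 / 307.2 = 371.3 N·m.
J = π(d_o⁴ − d_i⁴)/32 = π(0.0290⁴ − 0.0196⁴)/32 = 5.495×10^-8 m⁴.
θ = T·L/(G·J) = 371.3 × 0.464 / (27.5×10⁹ × 5.495×10^-8) = 0.1140 rad.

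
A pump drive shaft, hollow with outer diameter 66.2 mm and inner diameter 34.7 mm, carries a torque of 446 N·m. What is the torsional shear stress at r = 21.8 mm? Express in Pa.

5.58e6 Pa

J = π(d_o⁴ − d_i⁴)/32 = π(0.0662⁴ − 0.0347⁴)/32 = 1.743×10^-6 m⁴.
Shear stress varies linearly with radius: τ = T·r/J = 446.0 × 0.0218 / 1.743×10^-6 = 5.578×10^6 Pa.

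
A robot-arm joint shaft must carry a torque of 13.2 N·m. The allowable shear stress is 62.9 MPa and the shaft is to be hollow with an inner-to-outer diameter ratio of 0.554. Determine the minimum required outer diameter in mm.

10.6 mm

For a hollow shaft with d_i/d_o = 0.554: τ_max = 16T/(π d_o³ (1−k⁴)), so d_o = [16T/(π τ_allow (1−k⁴))]^(1/3) = [16·13.20/(π·6.29×10^7·0.9058)]^(1/3) = 0.01057 m.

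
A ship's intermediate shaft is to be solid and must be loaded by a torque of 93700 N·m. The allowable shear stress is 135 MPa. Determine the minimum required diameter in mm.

152 mm

For a solid shaft τ_max = 16T/(πd³), so d = (16T/(π τ_allow))^(1/3) = (16·93700/(π·1.35×10^8))^(1/3) = 0.1523 m.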